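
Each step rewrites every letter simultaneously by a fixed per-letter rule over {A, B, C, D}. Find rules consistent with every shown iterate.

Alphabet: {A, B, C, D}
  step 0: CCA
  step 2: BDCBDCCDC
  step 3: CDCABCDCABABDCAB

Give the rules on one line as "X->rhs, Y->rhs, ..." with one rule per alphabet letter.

  step 2 ⇒ step 3: BDCBDCCDC ⇒ C·DC·AB·C·DC·AB·AB·DC·AB
    B ↦ C
    C ↦ AB
    D ↦ DC
    A ↦ BD  (constrained at step 0)

A->BD, B->C, C->AB, D->DC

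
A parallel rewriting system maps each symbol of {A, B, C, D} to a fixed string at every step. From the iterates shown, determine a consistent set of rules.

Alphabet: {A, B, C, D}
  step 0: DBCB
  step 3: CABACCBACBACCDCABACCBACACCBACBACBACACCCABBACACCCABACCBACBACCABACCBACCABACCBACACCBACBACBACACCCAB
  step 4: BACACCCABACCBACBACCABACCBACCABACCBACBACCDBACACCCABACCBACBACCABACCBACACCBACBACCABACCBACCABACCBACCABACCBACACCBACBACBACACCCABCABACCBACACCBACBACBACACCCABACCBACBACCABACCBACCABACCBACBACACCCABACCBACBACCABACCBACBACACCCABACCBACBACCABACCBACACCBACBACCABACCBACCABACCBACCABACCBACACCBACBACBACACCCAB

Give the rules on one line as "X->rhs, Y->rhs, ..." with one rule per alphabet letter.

  step 3 ⇒ step 4: CABACCBACBACCDCABACCBACACCBACBACBACACCCABBACACCCABACCBACBACCABACCBACCABACCBACACCBACBACBACACCCAB ⇒ BAC·ACC·CAB·ACC·BAC·BAC·CAB·ACC·BAC·CAB·ACC·BAC·BAC·CD·BAC·ACC·CAB·ACC·BAC·BAC·CAB·ACC·BAC·ACC·BAC·BAC·CAB·ACC·BAC·CAB·ACC·BAC·CAB·ACC·BAC·ACC·BAC·BAC·BAC·ACC·CAB·CAB·ACC·BAC·ACC·BAC·BAC·BAC·ACC·CAB·ACC·BAC·BAC·CAB·ACC·BAC·CAB·ACC·BAC·BAC·ACC·CAB·ACC·BAC·BAC·CAB·ACC·BAC·BAC·ACC·CAB·ACC·BAC·BAC·CAB·ACC·BAC·ACC·BAC·BAC·CAB·ACC·BAC·CAB·ACC·BAC·CAB·ACC·BAC·ACC·BAC·BAC·BAC·ACC·CAB
    A ↦ ACC
    B ↦ CAB
    C ↦ BAC
    D ↦ CD

A->ACC, B->CAB, C->BAC, D->CD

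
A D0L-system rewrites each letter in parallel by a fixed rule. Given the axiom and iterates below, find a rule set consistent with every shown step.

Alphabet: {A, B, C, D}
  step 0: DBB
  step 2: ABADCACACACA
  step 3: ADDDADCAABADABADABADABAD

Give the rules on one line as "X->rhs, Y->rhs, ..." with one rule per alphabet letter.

  step 2 ⇒ step 3: ABADCACACACA ⇒ AD·DD·AD·CA·AB·AD·AB·AD·AB·AD·AB·AD
    A ↦ AD
    B ↦ DD
    C ↦ AB
    D ↦ CA

A->AD, B->DD, C->AB, D->CA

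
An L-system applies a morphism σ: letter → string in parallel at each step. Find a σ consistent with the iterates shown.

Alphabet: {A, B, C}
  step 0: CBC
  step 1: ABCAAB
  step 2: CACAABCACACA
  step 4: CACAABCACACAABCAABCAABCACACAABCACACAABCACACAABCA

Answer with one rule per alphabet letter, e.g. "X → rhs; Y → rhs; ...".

A->CA, B->CA, C->AB

  step 1 ⇒ step 2: ABCAAB ⇒ CA·CA·AB·CA·CA·CA
    A ↦ CA
    B ↦ CA
    C ↦ AB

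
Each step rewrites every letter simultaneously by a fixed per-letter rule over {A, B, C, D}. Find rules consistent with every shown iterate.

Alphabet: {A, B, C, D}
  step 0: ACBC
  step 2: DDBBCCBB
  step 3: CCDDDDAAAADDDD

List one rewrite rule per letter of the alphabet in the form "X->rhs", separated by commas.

  step 2 ⇒ step 3: DDBBCCBB ⇒ C·C·DD·DD·AA·AA·DD·DD
    B ↦ DD
    C ↦ AA
    D ↦ C
    A ↦ B  (constrained at step 0)

A->B, B->DD, C->AA, D->C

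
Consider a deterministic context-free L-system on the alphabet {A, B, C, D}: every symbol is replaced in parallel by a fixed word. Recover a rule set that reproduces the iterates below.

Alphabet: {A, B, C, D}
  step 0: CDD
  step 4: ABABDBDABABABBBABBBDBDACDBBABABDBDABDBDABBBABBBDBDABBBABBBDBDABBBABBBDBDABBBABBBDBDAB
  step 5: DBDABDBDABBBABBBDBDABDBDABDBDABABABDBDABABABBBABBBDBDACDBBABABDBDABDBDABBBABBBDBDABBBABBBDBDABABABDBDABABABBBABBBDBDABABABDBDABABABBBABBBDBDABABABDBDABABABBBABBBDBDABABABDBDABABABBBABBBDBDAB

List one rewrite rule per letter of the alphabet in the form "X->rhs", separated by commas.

  step 4 ⇒ step 5: ABABDBDABABABBBABBBDBDACDBBABABDBDABDBDABBBABBBDBDABBBABBBDBDABBBABBBDBDABBBABBBDBDAB ⇒ DBD·AB·DBD·AB·BB·AB·BB·DBD·AB·DBD·AB·DBD·AB·AB·AB·DBD·AB·AB·AB·BB·AB·BB·DBD·ACD·BB·AB·AB·DBD·AB·DBD·AB·BB·AB·BB·DBD·AB·BB·AB·BB·DBD·AB·AB·AB·DBD·AB·AB·AB·BB·AB·BB·DBD·AB·AB·AB·DBD·AB·AB·AB·BB·AB·BB·DBD·AB·AB·AB·DBD·AB·AB·AB·BB·AB·BB·DBD·AB·AB·AB·DBD·AB·AB·AB·BB·AB·BB·DBD·AB
    A ↦ DBD
    B ↦ AB
    C ↦ ACD
    D ↦ BB

A->DBD, B->AB, C->ACD, D->BB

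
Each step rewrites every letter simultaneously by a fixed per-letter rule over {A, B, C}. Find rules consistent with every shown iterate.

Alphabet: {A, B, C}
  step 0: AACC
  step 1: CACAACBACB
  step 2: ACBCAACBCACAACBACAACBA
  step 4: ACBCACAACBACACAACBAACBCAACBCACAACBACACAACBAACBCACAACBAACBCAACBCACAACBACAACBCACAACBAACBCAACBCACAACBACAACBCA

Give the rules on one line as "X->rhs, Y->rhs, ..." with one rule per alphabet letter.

  step 1 ⇒ step 2: CACAACBACB ⇒ ACB·CA·ACB·CA·CA·ACB·A·CA·ACB·A
    A ↦ CA
    B ↦ A
    C ↦ ACB

A->CA, B->A, C->ACB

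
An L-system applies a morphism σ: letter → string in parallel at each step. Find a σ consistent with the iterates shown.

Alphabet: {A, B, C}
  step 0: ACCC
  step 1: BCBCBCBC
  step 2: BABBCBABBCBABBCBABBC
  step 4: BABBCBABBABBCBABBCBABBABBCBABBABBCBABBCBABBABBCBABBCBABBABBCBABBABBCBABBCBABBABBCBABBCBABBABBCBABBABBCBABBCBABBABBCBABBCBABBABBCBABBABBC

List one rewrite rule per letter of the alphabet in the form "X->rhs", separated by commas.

A->BC, B->BAB, C->BC

  step 1 ⇒ step 2: BCBCBCBC ⇒ BAB·BC·BAB·BC·BAB·BC·BAB·BC
    B ↦ BAB
    C ↦ BC
  step 0 ⇒ step 1: ACCC ⇒ BC·BC·BC·BC
    A ↦ BC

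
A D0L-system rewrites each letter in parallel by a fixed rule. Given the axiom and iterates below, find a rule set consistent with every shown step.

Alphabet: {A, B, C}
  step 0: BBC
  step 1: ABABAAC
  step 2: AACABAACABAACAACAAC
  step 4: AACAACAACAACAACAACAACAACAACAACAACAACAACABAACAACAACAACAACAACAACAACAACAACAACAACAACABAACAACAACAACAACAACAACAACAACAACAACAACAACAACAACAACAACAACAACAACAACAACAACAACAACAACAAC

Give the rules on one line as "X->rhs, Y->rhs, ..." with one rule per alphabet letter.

A->AAC, B->AB, C->AAC

  step 1 ⇒ step 2: ABABAAC ⇒ AAC·AB·AAC·AB·AAC·AAC·AAC
    A ↦ AAC
    B ↦ AB
    C ↦ AAC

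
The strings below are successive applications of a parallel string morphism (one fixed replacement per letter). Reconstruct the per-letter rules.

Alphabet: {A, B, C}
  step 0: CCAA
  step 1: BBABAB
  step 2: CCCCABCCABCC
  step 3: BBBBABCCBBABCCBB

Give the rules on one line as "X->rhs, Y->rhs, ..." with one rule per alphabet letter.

A->AB, B->CC, C->B

  step 2 ⇒ step 3: CCCCABCCABCC ⇒ B·B·B·B·AB·CC·B·B·AB·CC·B·B
    A ↦ AB
    B ↦ CC
    C ↦ B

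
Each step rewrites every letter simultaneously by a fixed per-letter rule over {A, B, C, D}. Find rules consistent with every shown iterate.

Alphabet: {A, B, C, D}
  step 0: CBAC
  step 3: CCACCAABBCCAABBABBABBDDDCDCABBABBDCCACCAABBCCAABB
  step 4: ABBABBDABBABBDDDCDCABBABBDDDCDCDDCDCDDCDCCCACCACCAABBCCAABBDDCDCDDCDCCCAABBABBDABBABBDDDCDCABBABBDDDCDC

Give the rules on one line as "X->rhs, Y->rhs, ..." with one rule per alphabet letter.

A->D, B->DC, C->ABB, D->CCA

  step 3 ⇒ step 4: CCACCAABBCCAABBABBABBDDDCDCABBABBDCCACCAABBCCAABB ⇒ ABB·ABB·D·ABB·ABB·D·D·DC·DC·ABB·ABB·D·D·DC·DC·D·DC·DC·D·DC·DC·CCA·CCA·CCA·ABB·CCA·ABB·D·DC·DC·D·DC·DC·CCA·ABB·ABB·D·ABB·ABB·D·D·DC·DC·ABB·ABB·D·D·DC·DC
    A ↦ D
    B ↦ DC
    C ↦ ABB
    D ↦ CCA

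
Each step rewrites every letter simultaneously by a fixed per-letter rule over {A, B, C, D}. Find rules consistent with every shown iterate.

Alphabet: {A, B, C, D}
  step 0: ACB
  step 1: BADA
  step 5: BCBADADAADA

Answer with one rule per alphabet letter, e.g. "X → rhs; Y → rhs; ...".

  step 0 ⇒ step 1: ACB ⇒ B·A·DA
    A ↦ B
    B ↦ DA
    C ↦ A
    D ↦ C  (constrained at step 1)

A->B, B->DA, C->A, D->C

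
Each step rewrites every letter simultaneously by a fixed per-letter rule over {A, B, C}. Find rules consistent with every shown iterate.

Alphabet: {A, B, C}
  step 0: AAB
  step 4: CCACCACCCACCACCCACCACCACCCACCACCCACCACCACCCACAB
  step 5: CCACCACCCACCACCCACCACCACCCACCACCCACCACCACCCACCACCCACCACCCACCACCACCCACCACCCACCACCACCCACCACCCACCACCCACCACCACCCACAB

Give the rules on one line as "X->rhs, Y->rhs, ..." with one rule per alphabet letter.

A->C, B->AB, C->CCA

  step 4 ⇒ step 5: CCACCACCCACCACCCACCACCACCCACCACCCACCACCACCCACAB ⇒ CCA·CCA·C·CCA·CCA·C·CCA·CCA·CCA·C·CCA·CCA·C·CCA·CCA·CCA·C·CCA·CCA·C·CCA·CCA·C·CCA·CCA·CCA·C·CCA·CCA·C·CCA·CCA·CCA·C·CCA·CCA·C·CCA·CCA·C·CCA·CCA·CCA·C·CCA·C·AB
    A ↦ C
    B ↦ AB
    C ↦ CCA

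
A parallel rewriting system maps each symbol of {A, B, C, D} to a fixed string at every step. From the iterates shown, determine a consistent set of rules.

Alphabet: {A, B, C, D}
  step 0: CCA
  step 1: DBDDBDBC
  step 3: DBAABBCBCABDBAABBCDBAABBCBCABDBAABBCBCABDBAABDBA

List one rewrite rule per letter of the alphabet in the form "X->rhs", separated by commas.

A->BC, B->AB, C->DBD, D->DBA

  step 0 ⇒ step 1: CCA ⇒ DBD·DBD·BC
    A ↦ BC
    C ↦ DBD
    B ↦ AB  (constrained at step 1)
    D ↦ DBA  (constrained at step 1)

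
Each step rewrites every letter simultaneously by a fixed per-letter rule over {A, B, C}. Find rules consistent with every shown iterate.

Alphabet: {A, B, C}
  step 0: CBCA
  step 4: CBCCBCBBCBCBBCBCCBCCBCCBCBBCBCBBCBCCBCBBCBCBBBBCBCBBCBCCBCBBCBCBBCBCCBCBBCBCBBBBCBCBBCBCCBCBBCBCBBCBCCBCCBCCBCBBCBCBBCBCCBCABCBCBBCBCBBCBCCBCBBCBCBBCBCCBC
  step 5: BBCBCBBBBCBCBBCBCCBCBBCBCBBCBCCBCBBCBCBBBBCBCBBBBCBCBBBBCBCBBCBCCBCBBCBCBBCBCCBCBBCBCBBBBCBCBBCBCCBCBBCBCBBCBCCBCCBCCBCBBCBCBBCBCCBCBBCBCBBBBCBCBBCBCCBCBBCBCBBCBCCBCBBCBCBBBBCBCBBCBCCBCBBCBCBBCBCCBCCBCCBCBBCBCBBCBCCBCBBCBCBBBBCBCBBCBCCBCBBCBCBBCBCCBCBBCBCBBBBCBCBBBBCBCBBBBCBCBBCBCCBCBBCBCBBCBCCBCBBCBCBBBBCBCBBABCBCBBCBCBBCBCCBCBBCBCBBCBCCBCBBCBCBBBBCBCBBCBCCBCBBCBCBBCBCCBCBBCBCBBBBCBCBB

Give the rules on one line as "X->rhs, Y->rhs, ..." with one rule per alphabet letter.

  step 4 ⇒ step 5: CBCCBCBBCBCBBCBCCBCCBCCBCBBCBCBBCBCCBCBBCBCBBBBCBCBBCBCCBCBBCBCBBCBCCBCBBCBCBBBBCBCBBCBCCBCBBCBCBBCBCCBCCBCCBCBBCBCBBCBCCBCABCBCBBCBCBBCBCCBCBBCBCBBCBCCBC ⇒ BB·CBC·BB·BB·CBC·BB·CBC·CBC·BB·CBC·BB·CBC·CBC·BB·CBC·BB·BB·CBC·BB·BB·CBC·BB·BB·CBC·BB·CBC·CBC·BB·CBC·BB·CBC·CBC·BB·CBC·BB·BB·CBC·BB·CBC·CBC·BB·CBC·BB·CBC·CBC·CBC·CBC·BB·CBC·BB·CBC·CBC·BB·CBC·BB·BB·CBC·BB·CBC·CBC·BB·CBC·BB·CBC·CBC·BB·CBC·BB·BB·CBC·BB·CBC·CBC·BB·CBC·BB·CBC·CBC·CBC·CBC·BB·CBC·BB·CBC·CBC·BB·CBC·BB·BB·CBC·BB·CBC·CBC·BB·CBC·BB·CBC·CBC·BB·CBC·BB·BB·CBC·BB·BB·CBC·BB·BB·CBC·BB·CBC·CBC·BB·CBC·BB·CBC·CBC·BB·CBC·BB·BB·CBC·BB·AB·CBC·BB·CBC·BB·CBC·CBC·BB·CBC·BB·CBC·CBC·BB·CBC·BB·BB·CBC·BB·CBC·CBC·BB·CBC·BB·CBC·CBC·BB·CBC·BB·BB·CBC·BB
    A ↦ AB
    B ↦ CBC
    C ↦ BB

A->AB, B->CBC, C->BB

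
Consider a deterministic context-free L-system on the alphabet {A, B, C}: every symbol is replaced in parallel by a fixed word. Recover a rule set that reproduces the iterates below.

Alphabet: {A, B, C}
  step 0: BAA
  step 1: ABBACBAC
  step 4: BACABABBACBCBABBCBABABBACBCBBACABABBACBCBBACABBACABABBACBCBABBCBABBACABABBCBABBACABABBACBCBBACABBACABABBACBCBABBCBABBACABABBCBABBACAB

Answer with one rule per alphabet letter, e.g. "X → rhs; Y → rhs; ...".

A->BAC, B->AB, C->BCB

  step 0 ⇒ step 1: BAA ⇒ AB·BAC·BAC
    A ↦ BAC
    B ↦ AB
    C ↦ BCB  (constrained at step 1)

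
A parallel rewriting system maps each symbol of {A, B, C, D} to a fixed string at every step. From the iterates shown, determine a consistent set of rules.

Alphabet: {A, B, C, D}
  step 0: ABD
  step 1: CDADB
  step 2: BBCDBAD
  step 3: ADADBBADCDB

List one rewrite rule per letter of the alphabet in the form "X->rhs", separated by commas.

  step 2 ⇒ step 3: BBCDBAD ⇒ AD·AD·B·B·AD·CD·B
    A ↦ CD
    B ↦ AD
    C ↦ B
    D ↦ B

A->CD, B->AD, C->B, D->B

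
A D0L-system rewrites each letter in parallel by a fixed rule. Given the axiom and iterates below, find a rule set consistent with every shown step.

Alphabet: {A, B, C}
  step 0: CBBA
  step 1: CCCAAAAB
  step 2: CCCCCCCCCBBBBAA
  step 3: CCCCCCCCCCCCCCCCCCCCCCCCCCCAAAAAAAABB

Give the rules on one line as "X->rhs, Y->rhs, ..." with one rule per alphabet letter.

  step 2 ⇒ step 3: CCCCCCCCCBBBBAA ⇒ CCC·CCC·CCC·CCC·CCC·CCC·CCC·CCC·CCC·AA·AA·AA·AA·B·B
    A ↦ B
    B ↦ AA
    C ↦ CCC

A->B, B->AA, C->CCC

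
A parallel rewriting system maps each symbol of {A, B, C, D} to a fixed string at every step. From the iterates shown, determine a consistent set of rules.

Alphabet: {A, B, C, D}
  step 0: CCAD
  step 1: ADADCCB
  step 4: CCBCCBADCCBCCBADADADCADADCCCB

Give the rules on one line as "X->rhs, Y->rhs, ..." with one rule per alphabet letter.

  step 0 ⇒ step 1: CCAD ⇒ AD·AD·C·CB
    A ↦ C
    C ↦ AD
    D ↦ CB
    B ↦ C  (constrained at step 1)

A->C, B->C, C->AD, D->CB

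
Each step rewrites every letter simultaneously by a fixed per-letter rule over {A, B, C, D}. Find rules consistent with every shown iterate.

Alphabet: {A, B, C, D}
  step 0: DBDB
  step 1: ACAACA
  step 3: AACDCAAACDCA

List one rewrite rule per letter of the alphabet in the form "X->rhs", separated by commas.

  step 0 ⇒ step 1: DBDB ⇒ AC·A·AC·A
    B ↦ A
    D ↦ AC
    A ↦ B  (constrained at step 1)
    C ↦ DC  (constrained at step 1)

A->B, B->A, C->DC, D->AC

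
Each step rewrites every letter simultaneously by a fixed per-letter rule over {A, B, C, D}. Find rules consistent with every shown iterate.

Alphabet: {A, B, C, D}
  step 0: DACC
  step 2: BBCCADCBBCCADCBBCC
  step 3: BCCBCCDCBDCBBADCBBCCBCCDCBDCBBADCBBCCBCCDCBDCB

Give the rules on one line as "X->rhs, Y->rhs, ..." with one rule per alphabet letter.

A->B, B->BCC, C->DCB, D->A

  step 2 ⇒ step 3: BBCCADCBBCCADCBBCC ⇒ BCC·BCC·DCB·DCB·B·A·DCB·BCC·BCC·DCB·DCB·B·A·DCB·BCC·BCC·DCB·DCB
    A ↦ B
    B ↦ BCC
    C ↦ DCB
    D ↦ A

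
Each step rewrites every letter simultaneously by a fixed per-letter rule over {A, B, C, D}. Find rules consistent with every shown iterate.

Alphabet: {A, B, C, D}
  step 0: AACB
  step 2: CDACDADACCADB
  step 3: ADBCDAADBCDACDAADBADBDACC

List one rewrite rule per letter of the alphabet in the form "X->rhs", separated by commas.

  step 2 ⇒ step 3: CDACDADACCADB ⇒ ADB·C·DA·ADB·C·DA·C·DA·ADB·ADB·DA·C·C
    A ↦ DA
    B ↦ C
    C ↦ ADB
    D ↦ C

A->DA, B->C, C->ADB, D->C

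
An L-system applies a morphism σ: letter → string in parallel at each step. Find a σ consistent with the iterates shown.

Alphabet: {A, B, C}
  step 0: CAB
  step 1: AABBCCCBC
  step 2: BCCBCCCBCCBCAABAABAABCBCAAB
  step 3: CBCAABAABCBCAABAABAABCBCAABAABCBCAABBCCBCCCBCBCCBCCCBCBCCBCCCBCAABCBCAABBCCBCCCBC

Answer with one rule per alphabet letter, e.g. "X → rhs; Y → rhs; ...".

  step 2 ⇒ step 3: BCCBCCCBCCBCAABAABAABCBCAAB ⇒ CBC·AAB·AAB·CBC·AAB·AAB·AAB·CBC·AAB·AAB·CBC·AAB·BCC·BCC·CBC·BCC·BCC·CBC·BCC·BCC·CBC·AAB·CBC·AAB·BCC·BCC·CBC
    A ↦ BCC
    B ↦ CBC
    C ↦ AAB

A->BCC, B->CBC, C->AAB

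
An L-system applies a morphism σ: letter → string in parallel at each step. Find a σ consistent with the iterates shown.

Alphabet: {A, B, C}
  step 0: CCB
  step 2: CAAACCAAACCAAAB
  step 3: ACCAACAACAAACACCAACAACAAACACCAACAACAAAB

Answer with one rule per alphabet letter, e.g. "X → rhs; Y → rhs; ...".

A->CAA, B->AB, C->AC

  step 2 ⇒ step 3: CAAACCAAACCAAAB ⇒ AC·CAA·CAA·CAA·AC·AC·CAA·CAA·CAA·AC·AC·CAA·CAA·CAA·AB
    A ↦ CAA
    B ↦ AB
    C ↦ AC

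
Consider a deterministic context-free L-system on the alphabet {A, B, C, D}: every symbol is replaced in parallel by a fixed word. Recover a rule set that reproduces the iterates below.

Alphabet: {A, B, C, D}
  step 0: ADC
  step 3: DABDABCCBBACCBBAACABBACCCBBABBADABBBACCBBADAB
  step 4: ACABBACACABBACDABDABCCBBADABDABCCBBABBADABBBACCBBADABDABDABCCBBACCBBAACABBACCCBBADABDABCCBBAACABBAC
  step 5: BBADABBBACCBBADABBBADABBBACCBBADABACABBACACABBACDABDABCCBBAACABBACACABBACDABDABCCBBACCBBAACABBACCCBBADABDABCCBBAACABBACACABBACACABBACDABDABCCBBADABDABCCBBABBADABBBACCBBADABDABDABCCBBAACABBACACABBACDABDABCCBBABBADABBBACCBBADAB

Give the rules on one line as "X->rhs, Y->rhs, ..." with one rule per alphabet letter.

A->BBA, B->C, C->DAB, D->ACA

  step 4 ⇒ step 5: ACABBACACABBACDABDABCCBBADABDABCCBBABBADABBBACCBBADABDABDABCCBBACCBBAACABBACCCBBADABDABCCBBAACABBAC ⇒ BBA·DAB·BBA·C·C·BBA·DAB·BBA·DAB·BBA·C·C·BBA·DAB·ACA·BBA·C·ACA·BBA·C·DAB·DAB·C·C·BBA·ACA·BBA·C·ACA·BBA·C·DAB·DAB·C·C·BBA·C·C·BBA·ACA·BBA·C·C·C·BBA·DAB·DAB·C·C·BBA·ACA·BBA·C·ACA·BBA·C·ACA·BBA·C·DAB·DAB·C·C·BBA·DAB·DAB·C·C·BBA·BBA·DAB·BBA·C·C·BBA·DAB·DAB·DAB·C·C·BBA·ACA·BBA·C·ACA·BBA·C·DAB·DAB·C·C·BBA·BBA·DAB·BBA·C·C·BBA·DAB
    A ↦ BBA
    B ↦ C
    C ↦ DAB
    D ↦ ACA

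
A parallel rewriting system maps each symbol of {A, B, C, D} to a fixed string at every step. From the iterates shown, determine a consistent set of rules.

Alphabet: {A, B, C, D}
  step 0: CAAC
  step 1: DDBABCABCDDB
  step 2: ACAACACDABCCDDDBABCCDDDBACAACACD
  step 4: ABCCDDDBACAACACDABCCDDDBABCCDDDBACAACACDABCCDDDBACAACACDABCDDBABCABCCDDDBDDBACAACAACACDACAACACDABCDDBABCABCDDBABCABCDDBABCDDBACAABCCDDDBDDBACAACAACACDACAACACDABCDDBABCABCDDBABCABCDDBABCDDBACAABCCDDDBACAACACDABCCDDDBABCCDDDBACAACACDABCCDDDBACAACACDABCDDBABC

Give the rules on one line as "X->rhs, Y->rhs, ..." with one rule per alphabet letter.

  step 1 ⇒ step 2: DDBABCABCDDB ⇒ ACA·ACA·CD·ABC·CD·DDB·ABC·CD·DDB·ACA·ACA·CD
    A ↦ ABC
    B ↦ CD
    C ↦ DDB
    D ↦ ACA

A->ABC, B->CD, C->DDB, D->ACA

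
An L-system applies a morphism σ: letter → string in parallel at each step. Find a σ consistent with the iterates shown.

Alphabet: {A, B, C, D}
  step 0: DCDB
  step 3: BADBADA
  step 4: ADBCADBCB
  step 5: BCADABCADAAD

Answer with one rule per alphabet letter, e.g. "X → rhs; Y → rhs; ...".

A->B, B->AD, C->A, D->C

  step 4 ⇒ step 5: ADBCADBCB ⇒ B·C·AD·A·B·C·AD·A·AD
    A ↦ B
    B ↦ AD
    C ↦ A
    D ↦ C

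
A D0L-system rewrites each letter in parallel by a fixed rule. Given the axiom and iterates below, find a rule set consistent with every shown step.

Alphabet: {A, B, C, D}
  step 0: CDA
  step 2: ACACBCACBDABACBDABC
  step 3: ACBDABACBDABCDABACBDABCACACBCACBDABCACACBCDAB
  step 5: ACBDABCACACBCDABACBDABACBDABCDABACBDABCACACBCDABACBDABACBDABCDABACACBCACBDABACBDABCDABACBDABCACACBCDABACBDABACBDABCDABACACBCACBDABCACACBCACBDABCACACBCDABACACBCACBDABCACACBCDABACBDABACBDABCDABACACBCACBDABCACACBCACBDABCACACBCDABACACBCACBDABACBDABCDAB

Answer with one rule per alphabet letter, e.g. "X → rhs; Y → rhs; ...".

A->ACB, B->C, C->DAB, D->AC

  step 2 ⇒ step 3: ACACBCACBDABACBDABC ⇒ ACB·DAB·ACB·DAB·C·DAB·ACB·DAB·C·AC·ACB·C·ACB·DAB·C·AC·ACB·C·DAB
    A ↦ ACB
    B ↦ C
    C ↦ DAB
    D ↦ AC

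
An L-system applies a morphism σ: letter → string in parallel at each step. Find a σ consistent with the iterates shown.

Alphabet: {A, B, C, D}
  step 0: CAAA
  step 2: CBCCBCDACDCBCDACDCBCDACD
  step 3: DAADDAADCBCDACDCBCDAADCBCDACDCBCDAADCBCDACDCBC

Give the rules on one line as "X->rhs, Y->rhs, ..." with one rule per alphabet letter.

A->DAC, B->AA, C->D, D->CBC

  step 2 ⇒ step 3: CBCCBCDACDCBCDACDCBCDACD ⇒ D·AA·D·D·AA·D·CBC·DAC·D·CBC·D·AA·D·CBC·DAC·D·CBC·D·AA·D·CBC·DAC·D·CBC
    A ↦ DAC
    B ↦ AA
    C ↦ D
    D ↦ CBC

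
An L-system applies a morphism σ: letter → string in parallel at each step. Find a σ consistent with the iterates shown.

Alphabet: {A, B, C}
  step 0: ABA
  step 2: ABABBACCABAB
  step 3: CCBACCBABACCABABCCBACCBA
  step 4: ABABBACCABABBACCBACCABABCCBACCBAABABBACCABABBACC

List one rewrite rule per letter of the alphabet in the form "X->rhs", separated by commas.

A->CC, B->BA, C->AB

  step 3 ⇒ step 4: CCBACCBABACCABABCCBACCBA ⇒ AB·AB·BA·CC·AB·AB·BA·CC·BA·CC·AB·AB·CC·BA·CC·BA·AB·AB·BA·CC·AB·AB·BA·CC
    A ↦ CC
    B ↦ BA
    C ↦ AB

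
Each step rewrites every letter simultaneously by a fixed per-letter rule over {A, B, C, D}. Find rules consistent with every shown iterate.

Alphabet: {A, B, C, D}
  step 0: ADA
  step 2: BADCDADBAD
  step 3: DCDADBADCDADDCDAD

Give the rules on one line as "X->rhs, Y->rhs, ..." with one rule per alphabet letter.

A->CD, B->D, C->B, D->AD

  step 2 ⇒ step 3: BADCDADBAD ⇒ D·CD·AD·B·AD·CD·AD·D·CD·AD
    A ↦ CD
    B ↦ D
    C ↦ B
    D ↦ AD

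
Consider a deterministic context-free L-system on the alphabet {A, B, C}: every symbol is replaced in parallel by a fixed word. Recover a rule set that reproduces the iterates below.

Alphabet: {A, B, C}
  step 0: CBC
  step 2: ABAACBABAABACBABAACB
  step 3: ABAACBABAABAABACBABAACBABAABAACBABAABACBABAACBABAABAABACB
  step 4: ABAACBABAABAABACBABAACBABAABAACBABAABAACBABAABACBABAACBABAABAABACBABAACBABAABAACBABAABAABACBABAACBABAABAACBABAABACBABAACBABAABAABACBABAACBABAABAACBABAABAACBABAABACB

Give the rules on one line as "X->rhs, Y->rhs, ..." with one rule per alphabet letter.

  step 3 ⇒ step 4: ABAACBABAABAABACBABAACBABAABAACBABAABACBABAACBABAABAABACB ⇒ ABA·ACB·ABA·ABA·AB·ACB·ABA·ACB·ABA·ABA·ACB·ABA·ABA·ACB·ABA·AB·ACB·ABA·ACB·ABA·ABA·AB·ACB·ABA·ACB·ABA·ABA·ACB·ABA·ABA·AB·ACB·ABA·ACB·ABA·ABA·ACB·ABA·AB·ACB·ABA·ACB·ABA·ABA·AB·ACB·ABA·ACB·ABA·ABA·ACB·ABA·ABA·ACB·ABA·AB·ACB
    A ↦ ABA
    B ↦ ACB
    C ↦ AB

A->ABA, B->ACB, C->AB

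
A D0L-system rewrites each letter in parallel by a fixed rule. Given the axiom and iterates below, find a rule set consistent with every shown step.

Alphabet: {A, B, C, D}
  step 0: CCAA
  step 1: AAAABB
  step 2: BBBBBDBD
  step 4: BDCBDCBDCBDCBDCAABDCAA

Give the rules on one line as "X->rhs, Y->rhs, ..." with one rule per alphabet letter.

  step 1 ⇒ step 2: AAAABB ⇒ B·B·B·B·BD·BD
    A ↦ B
    B ↦ BD
  step 0 ⇒ step 1: CCAA ⇒ AA·AA·B·B
    C ↦ AA
    D ↦ C  (constrained at step 2)

A->B, B->BD, C->AA, D->C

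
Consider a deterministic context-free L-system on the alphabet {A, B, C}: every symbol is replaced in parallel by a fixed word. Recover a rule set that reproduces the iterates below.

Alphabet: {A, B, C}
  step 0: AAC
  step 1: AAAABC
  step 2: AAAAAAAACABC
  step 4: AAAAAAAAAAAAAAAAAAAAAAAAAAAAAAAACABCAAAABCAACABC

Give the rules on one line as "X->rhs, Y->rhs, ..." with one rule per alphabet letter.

  step 1 ⇒ step 2: AAAABC ⇒ AA·AA·AA·AA·CA·BC
    A ↦ AA
    B ↦ CA
    C ↦ BC

A->AA, B->CA, C->BC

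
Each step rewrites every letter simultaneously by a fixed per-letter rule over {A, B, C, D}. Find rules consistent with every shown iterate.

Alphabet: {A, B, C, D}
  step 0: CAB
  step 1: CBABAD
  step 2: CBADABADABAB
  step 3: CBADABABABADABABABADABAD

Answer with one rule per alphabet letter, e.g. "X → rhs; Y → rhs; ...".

A->AB, B->AD, C->CB, D->AB

  step 2 ⇒ step 3: CBADABADABAB ⇒ CB·AD·AB·AB·AB·AD·AB·AB·AB·AD·AB·AD
    A ↦ AB
    B ↦ AD
    C ↦ CB
    D ↦ AB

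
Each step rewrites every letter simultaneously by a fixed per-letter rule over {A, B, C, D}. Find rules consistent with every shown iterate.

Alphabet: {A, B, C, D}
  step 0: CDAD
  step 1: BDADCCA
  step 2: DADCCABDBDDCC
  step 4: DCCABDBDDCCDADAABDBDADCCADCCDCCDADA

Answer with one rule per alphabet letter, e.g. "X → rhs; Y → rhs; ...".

A->DCC, B->D, C->BD, D->A

  step 1 ⇒ step 2: BDADCCA ⇒ D·A·DCC·A·BD·BD·DCC
    A ↦ DCC
    B ↦ D
    C ↦ BD
    D ↦ A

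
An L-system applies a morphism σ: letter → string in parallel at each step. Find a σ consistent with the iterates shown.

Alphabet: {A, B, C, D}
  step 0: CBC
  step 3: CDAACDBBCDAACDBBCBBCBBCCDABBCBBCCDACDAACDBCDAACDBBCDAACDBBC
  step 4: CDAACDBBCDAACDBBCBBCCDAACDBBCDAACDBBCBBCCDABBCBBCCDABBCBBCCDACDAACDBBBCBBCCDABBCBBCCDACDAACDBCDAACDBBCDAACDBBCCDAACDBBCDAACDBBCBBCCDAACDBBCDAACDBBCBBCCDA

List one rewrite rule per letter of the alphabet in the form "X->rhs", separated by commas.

A->B, B->BBC, C->CDA, D->ACD

  step 3 ⇒ step 4: CDAACDBBCDAACDBBCBBCBBCCDABBCBBCCDACDAACDBCDAACDBBCDAACDBBC ⇒ CDA·ACD·B·B·CDA·ACD·BBC·BBC·CDA·ACD·B·B·CDA·ACD·BBC·BBC·CDA·BBC·BBC·CDA·BBC·BBC·CDA·CDA·ACD·B·BBC·BBC·CDA·BBC·BBC·CDA·CDA·ACD·B·CDA·ACD·B·B·CDA·ACD·BBC·CDA·ACD·B·B·CDA·ACD·BBC·BBC·CDA·ACD·B·B·CDA·ACD·BBC·BBC·CDA
    A ↦ B
    B ↦ BBC
    C ↦ CDA
    D ↦ ACD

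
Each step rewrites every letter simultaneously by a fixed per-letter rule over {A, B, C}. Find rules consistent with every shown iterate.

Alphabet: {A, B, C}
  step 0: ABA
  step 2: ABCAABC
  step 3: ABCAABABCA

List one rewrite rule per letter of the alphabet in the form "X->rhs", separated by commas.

  step 2 ⇒ step 3: ABCAABC ⇒ AB·C·A·AB·AB·C·A
    A ↦ AB
    B ↦ C
    C ↦ A

A->AB, B->C, C->A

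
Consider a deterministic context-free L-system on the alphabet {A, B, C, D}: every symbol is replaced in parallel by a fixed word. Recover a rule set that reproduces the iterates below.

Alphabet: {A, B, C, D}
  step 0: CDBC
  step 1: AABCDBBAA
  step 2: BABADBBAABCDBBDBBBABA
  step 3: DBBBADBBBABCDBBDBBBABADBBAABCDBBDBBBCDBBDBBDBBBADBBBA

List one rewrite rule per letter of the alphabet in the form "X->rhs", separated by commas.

A->BA, B->DBB, C->AA, D->BC

  step 2 ⇒ step 3: BABADBBAABCDBBDBBBABA ⇒ DBB·BA·DBB·BA·BC·DBB·DBB·BA·BA·DBB·AA·BC·DBB·DBB·BC·DBB·DBB·DBB·BA·DBB·BA
    A ↦ BA
    B ↦ DBB
    C ↦ AA
    D ↦ BC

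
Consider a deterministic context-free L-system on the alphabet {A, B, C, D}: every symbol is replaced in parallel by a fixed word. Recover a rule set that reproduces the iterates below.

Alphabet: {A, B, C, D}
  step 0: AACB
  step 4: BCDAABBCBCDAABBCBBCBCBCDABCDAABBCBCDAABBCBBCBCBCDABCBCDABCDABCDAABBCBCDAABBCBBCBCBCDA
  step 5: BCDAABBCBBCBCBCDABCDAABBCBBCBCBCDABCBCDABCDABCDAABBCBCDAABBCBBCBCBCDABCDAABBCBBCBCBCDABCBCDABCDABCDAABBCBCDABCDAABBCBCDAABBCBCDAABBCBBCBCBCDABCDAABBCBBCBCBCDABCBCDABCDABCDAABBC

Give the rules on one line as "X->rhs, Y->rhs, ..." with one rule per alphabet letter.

  step 4 ⇒ step 5: BCDAABBCBCDAABBCBBCBCBCDABCDAABBCBCDAABBCBBCBCBCDABCBCDABCDABCDAABBCBCDAABBCBBCBCBCDA ⇒ BC·DA·A·BBC·BBC·BC·BC·DA·BC·DA·A·BBC·BBC·BC·BC·DA·BC·BC·DA·BC·DA·BC·DA·A·BBC·BC·DA·A·BBC·BBC·BC·BC·DA·BC·DA·A·BBC·BBC·BC·BC·DA·BC·BC·DA·BC·DA·BC·DA·A·BBC·BC·DA·BC·DA·A·BBC·BC·DA·A·BBC·BC·DA·A·BBC·BBC·BC·BC·DA·BC·DA·A·BBC·BBC·BC·BC·DA·BC·BC·DA·BC·DA·BC·DA·A·BBC
    A ↦ BBC
    B ↦ BC
    C ↦ DA
    D ↦ A

A->BBC, B->BC, C->DA, D->A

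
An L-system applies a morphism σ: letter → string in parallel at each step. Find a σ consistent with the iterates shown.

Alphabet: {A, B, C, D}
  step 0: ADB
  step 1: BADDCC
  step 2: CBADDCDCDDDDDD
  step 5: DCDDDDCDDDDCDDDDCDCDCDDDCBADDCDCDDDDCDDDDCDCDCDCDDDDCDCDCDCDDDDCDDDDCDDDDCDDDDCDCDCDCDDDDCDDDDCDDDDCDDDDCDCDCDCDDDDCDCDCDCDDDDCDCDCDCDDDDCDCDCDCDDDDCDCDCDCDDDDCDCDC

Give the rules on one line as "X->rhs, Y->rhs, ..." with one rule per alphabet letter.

  step 1 ⇒ step 2: BADDCC ⇒ C·BAD·DC·DC·DDD·DDD
    A ↦ BAD
    B ↦ C
    C ↦ DDD
    D ↦ DC

A->BAD, B->C, C->DDD, D->DC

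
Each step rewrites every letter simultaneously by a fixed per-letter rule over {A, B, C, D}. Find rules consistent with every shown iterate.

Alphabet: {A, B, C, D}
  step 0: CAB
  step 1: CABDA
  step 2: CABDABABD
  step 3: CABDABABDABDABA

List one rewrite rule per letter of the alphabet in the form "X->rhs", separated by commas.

A->BD, B->A, C->CA, D->BA

  step 2 ⇒ step 3: CABDABABD ⇒ CA·BD·A·BA·BD·A·BD·A·BA
    A ↦ BD
    B ↦ A
    C ↦ CA
    D ↦ BA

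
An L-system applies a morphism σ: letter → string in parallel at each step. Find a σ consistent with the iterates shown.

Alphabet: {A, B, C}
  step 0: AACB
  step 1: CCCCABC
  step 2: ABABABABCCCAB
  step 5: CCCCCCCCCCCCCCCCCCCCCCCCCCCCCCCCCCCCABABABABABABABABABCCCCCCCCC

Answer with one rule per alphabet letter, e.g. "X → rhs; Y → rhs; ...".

A->CC, B->C, C->AB

  step 1 ⇒ step 2: CCCCABC ⇒ AB·AB·AB·AB·CC·C·AB
    A ↦ CC
    B ↦ C
    C ↦ AB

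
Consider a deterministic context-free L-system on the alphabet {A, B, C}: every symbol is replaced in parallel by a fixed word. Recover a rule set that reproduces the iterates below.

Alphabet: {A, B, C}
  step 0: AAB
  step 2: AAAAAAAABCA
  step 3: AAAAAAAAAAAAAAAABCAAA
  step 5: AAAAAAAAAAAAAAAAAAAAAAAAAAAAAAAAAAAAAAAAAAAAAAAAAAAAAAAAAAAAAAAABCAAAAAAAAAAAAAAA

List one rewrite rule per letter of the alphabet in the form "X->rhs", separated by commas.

A->AA, B->BC, C->A

  step 2 ⇒ step 3: AAAAAAAABCA ⇒ AA·AA·AA·AA·AA·AA·AA·AA·BC·A·AA
    A ↦ AA
    B ↦ BC
    C ↦ A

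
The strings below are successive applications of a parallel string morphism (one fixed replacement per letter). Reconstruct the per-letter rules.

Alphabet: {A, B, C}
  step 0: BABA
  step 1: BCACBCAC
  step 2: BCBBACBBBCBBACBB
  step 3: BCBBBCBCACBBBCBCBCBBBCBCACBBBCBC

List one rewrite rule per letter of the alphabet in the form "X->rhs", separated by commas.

A->AC, B->BC, C->BB

  step 2 ⇒ step 3: BCBBACBBBCBBACBB ⇒ BC·BB·BC·BC·AC·BB·BC·BC·BC·BB·BC·BC·AC·BB·BC·BC
    A ↦ AC
    B ↦ BC
    C ↦ BB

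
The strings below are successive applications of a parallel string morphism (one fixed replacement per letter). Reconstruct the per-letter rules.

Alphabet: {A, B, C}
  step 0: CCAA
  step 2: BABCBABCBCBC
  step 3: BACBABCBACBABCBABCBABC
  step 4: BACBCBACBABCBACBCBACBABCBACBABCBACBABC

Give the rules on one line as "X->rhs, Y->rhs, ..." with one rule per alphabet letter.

A->C, B->BA, C->BC

  step 3 ⇒ step 4: BACBABCBACBABCBABCBABC ⇒ BA·C·BC·BA·C·BA·BC·BA·C·BC·BA·C·BA·BC·BA·C·BA·BC·BA·C·BA·BC
    A ↦ C
    B ↦ BA
    C ↦ BC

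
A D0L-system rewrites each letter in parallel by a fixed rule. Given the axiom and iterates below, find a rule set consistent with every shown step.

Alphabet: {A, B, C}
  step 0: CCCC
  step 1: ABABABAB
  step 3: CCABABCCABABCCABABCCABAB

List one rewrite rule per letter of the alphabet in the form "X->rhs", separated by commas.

  step 0 ⇒ step 1: CCCC ⇒ AB·AB·AB·AB
    C ↦ AB
    A ↦ B  (constrained at step 1)
    B ↦ CC  (constrained at step 1)

A->B, B->CC, C->AB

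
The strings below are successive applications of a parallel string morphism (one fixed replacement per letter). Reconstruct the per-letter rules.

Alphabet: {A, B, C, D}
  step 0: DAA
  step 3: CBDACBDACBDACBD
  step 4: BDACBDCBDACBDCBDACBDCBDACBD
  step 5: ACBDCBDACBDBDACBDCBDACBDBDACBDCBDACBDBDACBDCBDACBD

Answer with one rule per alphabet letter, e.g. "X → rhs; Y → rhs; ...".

  step 4 ⇒ step 5: BDACBDCBDACBDCBDACBDCBDACBD ⇒ AC·BD·C·BD·AC·BD·BD·AC·BD·C·BD·AC·BD·BD·AC·BD·C·BD·AC·BD·BD·AC·BD·C·BD·AC·BD
    A ↦ C
    B ↦ AC
    C ↦ BD
    D ↦ BD

A->C, B->AC, C->BD, D->BD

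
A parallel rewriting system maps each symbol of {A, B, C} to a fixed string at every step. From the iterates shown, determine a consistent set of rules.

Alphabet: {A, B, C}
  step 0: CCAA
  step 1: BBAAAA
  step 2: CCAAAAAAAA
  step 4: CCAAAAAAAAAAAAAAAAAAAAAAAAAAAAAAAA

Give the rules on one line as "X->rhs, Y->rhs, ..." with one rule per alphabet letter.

  step 1 ⇒ step 2: BBAAAA ⇒ C·C·AA·AA·AA·AA
    A ↦ AA
    B ↦ C
  step 0 ⇒ step 1: CCAA ⇒ B·B·AA·AA
    C ↦ B

A->AA, B->C, C->B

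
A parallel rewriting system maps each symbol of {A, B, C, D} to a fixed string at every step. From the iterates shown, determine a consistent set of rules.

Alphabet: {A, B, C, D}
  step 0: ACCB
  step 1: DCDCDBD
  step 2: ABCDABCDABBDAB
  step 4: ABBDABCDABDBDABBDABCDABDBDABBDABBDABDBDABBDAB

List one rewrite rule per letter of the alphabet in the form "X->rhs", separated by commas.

A->D, B->BD, C->CD, D->AB

  step 1 ⇒ step 2: DCDCDBD ⇒ AB·CD·AB·CD·AB·BD·AB
    B ↦ BD
    C ↦ CD
    D ↦ AB
  step 0 ⇒ step 1: ACCB ⇒ D·CD·CD·BD
    A ↦ D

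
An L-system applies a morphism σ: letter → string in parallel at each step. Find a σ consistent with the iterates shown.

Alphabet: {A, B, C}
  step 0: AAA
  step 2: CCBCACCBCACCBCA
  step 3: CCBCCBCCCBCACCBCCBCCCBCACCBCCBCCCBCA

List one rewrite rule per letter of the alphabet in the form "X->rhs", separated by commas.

A->CA, B->C, C->CCB

  step 2 ⇒ step 3: CCBCACCBCACCBCA ⇒ CCB·CCB·C·CCB·CA·CCB·CCB·C·CCB·CA·CCB·CCB·C·CCB·CA
    A ↦ CA
    B ↦ C
    C ↦ CCB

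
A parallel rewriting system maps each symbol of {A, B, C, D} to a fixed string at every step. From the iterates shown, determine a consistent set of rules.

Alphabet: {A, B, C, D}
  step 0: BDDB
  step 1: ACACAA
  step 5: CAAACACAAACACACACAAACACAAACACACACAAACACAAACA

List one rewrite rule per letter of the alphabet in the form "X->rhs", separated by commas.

A->D, B->A, C->DBB, D->CA

  step 0 ⇒ step 1: BDDB ⇒ A·CA·CA·A
    B ↦ A
    D ↦ CA
    A ↦ D  (constrained at step 1)
    C ↦ DBB  (constrained at step 1)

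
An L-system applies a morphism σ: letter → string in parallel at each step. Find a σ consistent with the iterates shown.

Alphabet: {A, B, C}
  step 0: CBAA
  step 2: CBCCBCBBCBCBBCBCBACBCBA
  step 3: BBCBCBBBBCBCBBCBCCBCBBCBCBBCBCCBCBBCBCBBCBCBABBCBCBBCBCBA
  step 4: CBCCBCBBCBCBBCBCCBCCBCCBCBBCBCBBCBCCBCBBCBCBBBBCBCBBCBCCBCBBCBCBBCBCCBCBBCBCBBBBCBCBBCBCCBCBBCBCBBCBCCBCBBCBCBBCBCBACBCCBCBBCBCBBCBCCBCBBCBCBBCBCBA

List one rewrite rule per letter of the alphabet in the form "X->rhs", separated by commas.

A->BA, B->CBC, C->BB

  step 3 ⇒ step 4: BBCBCBBBBCBCBBCBCCBCBBCBCBBCBCCBCBBCBCBBCBCBABBCBCBBCBCBA ⇒ CBC·CBC·BB·CBC·BB·CBC·CBC·CBC·CBC·BB·CBC·BB·CBC·CBC·BB·CBC·BB·BB·CBC·BB·CBC·CBC·BB·CBC·BB·CBC·CBC·BB·CBC·BB·BB·CBC·BB·CBC·CBC·BB·CBC·BB·CBC·CBC·BB·CBC·BB·CBC·BA·CBC·CBC·BB·CBC·BB·CBC·CBC·BB·CBC·BB·CBC·BA
    A ↦ BA
    B ↦ CBC
    C ↦ BB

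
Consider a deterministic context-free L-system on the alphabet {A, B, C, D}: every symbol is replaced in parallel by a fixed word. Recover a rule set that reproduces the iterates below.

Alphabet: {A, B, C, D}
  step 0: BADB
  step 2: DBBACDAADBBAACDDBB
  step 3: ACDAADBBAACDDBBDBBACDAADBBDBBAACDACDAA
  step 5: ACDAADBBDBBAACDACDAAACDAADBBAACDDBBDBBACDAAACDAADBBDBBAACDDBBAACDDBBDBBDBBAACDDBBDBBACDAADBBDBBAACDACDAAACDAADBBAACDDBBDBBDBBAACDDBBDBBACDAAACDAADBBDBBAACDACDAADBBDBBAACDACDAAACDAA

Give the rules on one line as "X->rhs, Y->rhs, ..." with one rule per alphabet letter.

  step 2 ⇒ step 3: DBBACDAADBBAACDDBB ⇒ ACD·A·A·DBB·A·ACD·DBB·DBB·ACD·A·A·DBB·DBB·A·ACD·ACD·A·A
    A ↦ DBB
    B ↦ A
    C ↦ A
    D ↦ ACD

A->DBB, B->A, C->A, D->ACD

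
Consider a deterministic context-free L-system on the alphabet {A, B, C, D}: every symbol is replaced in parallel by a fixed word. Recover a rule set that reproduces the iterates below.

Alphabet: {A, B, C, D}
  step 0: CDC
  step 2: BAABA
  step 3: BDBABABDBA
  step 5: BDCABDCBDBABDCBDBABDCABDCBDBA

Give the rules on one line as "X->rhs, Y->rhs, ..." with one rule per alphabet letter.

  step 2 ⇒ step 3: BAABA ⇒ BD·BA·BA·BD·BA
    A ↦ BA
    B ↦ BD
    C ↦ A  (constrained at step 0)
    D ↦ C  (constrained at step 0)

A->BA, B->BD, C->A, D->C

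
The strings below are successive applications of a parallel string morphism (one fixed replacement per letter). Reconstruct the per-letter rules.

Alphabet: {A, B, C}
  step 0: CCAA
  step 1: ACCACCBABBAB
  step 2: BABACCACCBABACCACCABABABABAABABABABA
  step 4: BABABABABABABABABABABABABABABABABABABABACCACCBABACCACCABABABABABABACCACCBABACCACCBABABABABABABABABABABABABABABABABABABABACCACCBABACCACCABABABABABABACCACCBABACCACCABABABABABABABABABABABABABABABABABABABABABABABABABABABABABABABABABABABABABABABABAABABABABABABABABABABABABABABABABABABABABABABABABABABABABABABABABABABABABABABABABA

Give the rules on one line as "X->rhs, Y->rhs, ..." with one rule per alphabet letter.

  step 1 ⇒ step 2: ACCACCBABBAB ⇒ BAB·ACC·ACC·BAB·ACC·ACC·ABA·BAB·ABA·ABA·BAB·ABA
    A ↦ BAB
    B ↦ ABA
    C ↦ ACC

A->BAB, B->ABA, C->ACC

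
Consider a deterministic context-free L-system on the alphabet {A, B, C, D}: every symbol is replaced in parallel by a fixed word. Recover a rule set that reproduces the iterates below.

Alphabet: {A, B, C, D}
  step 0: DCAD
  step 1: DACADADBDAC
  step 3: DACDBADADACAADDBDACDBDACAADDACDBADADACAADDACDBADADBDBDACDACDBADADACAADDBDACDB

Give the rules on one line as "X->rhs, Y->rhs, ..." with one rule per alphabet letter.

  step 0 ⇒ step 1: DCAD ⇒ DAC·ADA·DB·DAC
    A ↦ DB
    C ↦ ADA
    D ↦ DAC
    B ↦ AAD  (constrained at step 1)

A->DB, B->AAD, C->ADA, D->DAC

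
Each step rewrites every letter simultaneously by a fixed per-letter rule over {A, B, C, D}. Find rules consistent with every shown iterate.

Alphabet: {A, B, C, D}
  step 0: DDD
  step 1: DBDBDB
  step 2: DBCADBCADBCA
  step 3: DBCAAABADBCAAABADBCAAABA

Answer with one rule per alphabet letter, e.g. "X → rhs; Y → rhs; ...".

A->BA, B->CA, C->AA, D->DB

  step 2 ⇒ step 3: DBCADBCADBCA ⇒ DB·CA·AA·BA·DB·CA·AA·BA·DB·CA·AA·BA
    A ↦ BA
    B ↦ CA
    C ↦ AA
    D ↦ DB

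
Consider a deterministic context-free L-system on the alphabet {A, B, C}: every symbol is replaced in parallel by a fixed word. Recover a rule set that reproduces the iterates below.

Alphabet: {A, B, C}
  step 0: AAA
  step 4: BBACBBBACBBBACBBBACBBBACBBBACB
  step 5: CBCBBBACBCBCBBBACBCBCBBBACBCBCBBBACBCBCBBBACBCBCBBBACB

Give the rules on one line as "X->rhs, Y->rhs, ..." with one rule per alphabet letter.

A->BB, B->CB, C->A

  step 4 ⇒ step 5: BBACBBBACBBBACBBBACBBBACBBBACB ⇒ CB·CB·BB·A·CB·CB·CB·BB·A·CB·CB·CB·BB·A·CB·CB·CB·BB·A·CB·CB·CB·BB·A·CB·CB·CB·BB·A·CB
    A ↦ BB
    B ↦ CB
    C ↦ A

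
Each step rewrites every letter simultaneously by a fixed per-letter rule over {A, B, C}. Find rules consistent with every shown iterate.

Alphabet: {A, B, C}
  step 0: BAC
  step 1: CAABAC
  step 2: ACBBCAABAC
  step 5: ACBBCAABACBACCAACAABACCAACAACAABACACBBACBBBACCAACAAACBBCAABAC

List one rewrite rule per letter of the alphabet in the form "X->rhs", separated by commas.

  step 1 ⇒ step 2: CAABAC ⇒ AC·B·B·CAA·B·AC
    A ↦ B
    B ↦ CAA
    C ↦ AC

A->B, B->CAA, C->AC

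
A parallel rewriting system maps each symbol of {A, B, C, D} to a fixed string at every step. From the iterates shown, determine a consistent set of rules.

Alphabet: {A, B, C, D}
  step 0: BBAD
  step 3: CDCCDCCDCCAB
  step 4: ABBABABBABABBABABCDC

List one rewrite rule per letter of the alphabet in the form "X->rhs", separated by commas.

A->CD, B->C, C->AB, D->B

  step 3 ⇒ step 4: CDCCDCCDCCAB ⇒ AB·B·AB·AB·B·AB·AB·B·AB·AB·CD·C
    A ↦ CD
    B ↦ C
    C ↦ AB
    D ↦ B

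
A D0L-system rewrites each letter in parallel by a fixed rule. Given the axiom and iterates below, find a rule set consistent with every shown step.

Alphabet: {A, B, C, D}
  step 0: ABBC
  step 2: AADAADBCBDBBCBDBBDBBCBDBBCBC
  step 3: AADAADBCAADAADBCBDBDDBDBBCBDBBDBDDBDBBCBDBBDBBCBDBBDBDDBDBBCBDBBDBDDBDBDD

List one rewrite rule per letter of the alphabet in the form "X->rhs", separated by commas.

  step 2 ⇒ step 3: AADAADBCBDBBCBDBBDBBCBDBBCBC ⇒ AAD·AAD·BC·AAD·AAD·BC·BDB·DD·BDB·BC·BDB·BDB·DD·BDB·BC·BDB·BDB·BC·BDB·BDB·DD·BDB·BC·BDB·BDB·DD·BDB·DD
    A ↦ AAD
    B ↦ BDB
    C ↦ DD
    D ↦ BC

A->AAD, B->BDB, C->DD, D->BC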